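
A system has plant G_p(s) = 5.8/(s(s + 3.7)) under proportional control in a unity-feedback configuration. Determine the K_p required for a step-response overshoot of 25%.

From %OS = 100·exp(−πζ/√(1−ζ²)) = 25%, ζ = −ln(0.25)/√(π²+ln²(0.25)) = 0.4037.
Characteristic equation s² + 3.7s + 5.8K_p = 0 gives ζ = 3.7/(2√(5.8K_p)).
Setting ζ = 0.4037: √(5.8K_p) = 3.7/(2·0.4037) = 4.582, so K_p = 21/5.8 = 3.62.

K_p = 3.62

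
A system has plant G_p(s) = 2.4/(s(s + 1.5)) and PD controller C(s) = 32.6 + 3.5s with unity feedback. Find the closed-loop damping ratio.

Forward path: (32.6 + 3.5s)·2.4/(s(s+1.5)). The closed-loop characteristic equation is s² + (1.5 + 2.4·3.5)s + 2.4·32.6 = 0.
That is s² + 9.9s + 78.24 = 0, so ω_n = 8.845 rad/s and ζ = 9.9/(2·8.845) = 0.5596.

ζ = 0.56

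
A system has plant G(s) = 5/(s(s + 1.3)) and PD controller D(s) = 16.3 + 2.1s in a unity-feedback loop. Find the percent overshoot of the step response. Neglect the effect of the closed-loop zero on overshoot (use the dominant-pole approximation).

6.64%

Forward path: (16.3 + 2.1s)·5/(s(s+1.3)). The closed-loop characteristic equation is s² + (1.3 + 5·2.1)s + 5·16.3 = 0.
That is s² + 11.8s + 81.5 = 0, so ω_n = 9.028 rad/s and ζ = 11.8/(2·9.028) = 0.6535.
%OS = 100·exp(−πζ/√(1−ζ²)) = 6.64%.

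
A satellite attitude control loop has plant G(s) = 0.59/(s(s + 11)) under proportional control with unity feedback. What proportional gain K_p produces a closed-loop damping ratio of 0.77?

K_p = 86.5

Closed-loop characteristic equation: s² + 11s + K_p·0.59 = 0.
So ω_n = √(0.59K_p) and 2ζω_n = 11, giving ζ = 11/(2√(0.59K_p)).
Setting ζ = 0.77: √(0.59K_p) = 11/(2·0.77) = 7.143, so K_p = 51.02/0.59 = 86.5.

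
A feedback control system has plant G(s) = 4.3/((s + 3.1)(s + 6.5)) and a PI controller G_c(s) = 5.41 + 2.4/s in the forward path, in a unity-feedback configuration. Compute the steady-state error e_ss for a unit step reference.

The open loop G_c(s)G(s) has a pole at the origin (type 1), so the static position error constant is infinite and e_ss = 1/(1+∞) = 0.

0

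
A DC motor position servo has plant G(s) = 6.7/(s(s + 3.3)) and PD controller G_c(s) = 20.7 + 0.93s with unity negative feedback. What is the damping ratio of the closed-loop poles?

Forward path: (20.7 + 0.93s)·6.7/(s(s+3.3)). The closed-loop characteristic equation is s² + (3.3 + 6.7·0.93)s + 6.7·20.7 = 0.
That is s² + 9.531s + 138.7 = 0, so ω_n = 11.78 rad/s and ζ = 9.531/(2·11.78) = 0.4047.

ζ = 0.405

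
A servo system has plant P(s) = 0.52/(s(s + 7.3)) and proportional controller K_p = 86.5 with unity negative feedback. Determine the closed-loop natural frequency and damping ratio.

The closed-loop denominator is s(s+7.3) + 86.5·0.52 = s² + 7.3s + 44.98.
Matching s² + 2ζω_n s + ω_n²: ω_n = √44.98 = 6.707 rad/s and 2ζω_n = 7.3, so ζ = 7.3/(2·6.707) = 0.544.

ω_n = 6.71 rad/s, ζ = 0.544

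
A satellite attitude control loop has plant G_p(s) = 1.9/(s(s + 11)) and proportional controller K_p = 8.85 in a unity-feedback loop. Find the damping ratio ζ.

The closed-loop denominator is s(s+11) + 8.85·1.9 = s² + 11s + 16.81.
Matching s² + 2ζω_n s + ω_n²: ω_n = √16.81 = 4.101 rad/s and 2ζω_n = 11, so ζ = 11/(2·4.101) = 1.34.

ζ = 1.34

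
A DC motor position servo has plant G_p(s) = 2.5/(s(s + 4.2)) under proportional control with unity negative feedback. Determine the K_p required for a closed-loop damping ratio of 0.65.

K_p = 4.18

Closed-loop characteristic equation: s² + 4.2s + K_p·2.5 = 0.
So ω_n = √(2.5K_p) and 2ζω_n = 4.2, giving ζ = 4.2/(2√(2.5K_p)).
Setting ζ = 0.65: √(2.5K_p) = 4.2/(2·0.65) = 3.231, so K_p = 10.44/2.5 = 4.18.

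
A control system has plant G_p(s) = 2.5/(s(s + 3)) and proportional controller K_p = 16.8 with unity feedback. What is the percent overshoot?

47.4%

The closed-loop denominator s² + 3s + 42 gives ω_n = √42 = 6.481 and ζ = 3/(2ω_n) = 0.2315.
%OS = 100·exp(−πζ/√(1−ζ²)) = 100·exp(−π·0.2315/√0.9464) = 47.4%.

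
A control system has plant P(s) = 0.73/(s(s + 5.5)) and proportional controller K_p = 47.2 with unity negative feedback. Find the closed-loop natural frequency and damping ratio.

With unity feedback the closed-loop characteristic equation is s² + 5.5s + 47.2·0.73 = s² + 5.5s + 34.46 = 0.
Matching s² + 2ζω_n s + ω_n²: ω_n = √34.46 = 5.87 rad/s and 2ζω_n = 5.5, so ζ = 5.5/(2·5.87) = 0.468.

ω_n = 5.87 rad/s, ζ = 0.468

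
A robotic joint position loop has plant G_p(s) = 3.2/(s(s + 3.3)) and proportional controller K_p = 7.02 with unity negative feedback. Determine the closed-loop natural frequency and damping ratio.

1 + K_p·G_p(s) = 0 gives s² + 3.3s + 22.46 = 0.
Matching s² + 2ζω_n s + ω_n²: ω_n = √22.46 = 4.74 rad/s and 2ζω_n = 3.3, so ζ = 3.3/(2·4.74) = 0.348.

ω_n = 4.74 rad/s, ζ = 0.348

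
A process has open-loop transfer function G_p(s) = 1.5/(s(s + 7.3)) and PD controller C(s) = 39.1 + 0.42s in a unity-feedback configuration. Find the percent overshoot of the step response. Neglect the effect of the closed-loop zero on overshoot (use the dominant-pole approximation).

Forward path: (39.1 + 0.42s)·1.5/(s(s+7.3)). The closed-loop characteristic equation is s² + (7.3 + 1.5·0.42)s + 1.5·39.1 = 0.
That is s² + 7.93s + 58.65 = 0, so ω_n = 7.658 rad/s and ζ = 7.93/(2·7.658) = 0.5177.
%OS = 100·exp(−πζ/√(1−ζ²)) = 14.9%.

14.9%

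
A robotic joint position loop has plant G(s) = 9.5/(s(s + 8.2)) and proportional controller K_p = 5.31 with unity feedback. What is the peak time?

The closed-loop denominator s² + 8.2s + 50.44 gives ω_n = √50.44 = 7.102 and ζ = 8.2/(2ω_n) = 0.5773.
Damped frequency ω_d = ω_n√(1−ζ²) = 5.8 rad/s, so peak time T_p = π/ω_d = 0.542 s.

T_p = 0.542 s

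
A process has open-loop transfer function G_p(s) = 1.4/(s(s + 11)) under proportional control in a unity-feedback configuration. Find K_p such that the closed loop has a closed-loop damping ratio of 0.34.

Closed-loop characteristic equation: s² + 11s + K_p·1.4 = 0.
So ω_n = √(1.4K_p) and 2ζω_n = 11, giving ζ = 11/(2√(1.4K_p)).
Setting ζ = 0.34: √(1.4K_p) = 11/(2·0.34) = 16.18, so K_p = 261.7/1.4 = 187.

K_p = 187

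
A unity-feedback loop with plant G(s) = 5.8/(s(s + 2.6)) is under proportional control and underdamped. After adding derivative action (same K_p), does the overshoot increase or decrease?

The derivative term adds K·K_d to the s-coefficient of the characteristic equation, raising 2ζω_n while ω_n is unchanged; ζ increases, so overshoot decreases.

decrease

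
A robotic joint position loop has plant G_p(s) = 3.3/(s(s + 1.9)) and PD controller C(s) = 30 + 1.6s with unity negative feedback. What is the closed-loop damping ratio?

ζ = 0.361

Forward path: (30 + 1.6s)·3.3/(s(s+1.9)). The closed-loop characteristic equation is s² + (1.9 + 3.3·1.6)s + 3.3·30 = 0.
That is s² + 7.18s + 99 = 0, so ω_n = 9.95 rad/s and ζ = 7.18/(2·9.95) = 0.3608.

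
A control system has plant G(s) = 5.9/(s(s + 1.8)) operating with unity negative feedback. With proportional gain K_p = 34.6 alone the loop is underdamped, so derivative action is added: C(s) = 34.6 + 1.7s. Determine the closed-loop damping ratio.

Forward path: (34.6 + 1.7s)·5.9/(s(s+1.8)). The closed-loop characteristic equation is s² + (1.8 + 5.9·1.7)s + 5.9·34.6 = 0.
That is s² + 11.83s + 204.1 = 0, so ω_n = 14.29 rad/s and ζ = 11.83/(2·14.29) = 0.414.

ζ = 0.414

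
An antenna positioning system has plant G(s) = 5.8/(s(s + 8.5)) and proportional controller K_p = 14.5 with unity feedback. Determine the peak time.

T_p = 0.387 s

From 1 + K_pG(s) = 0: s² + 8.5s + 84.1 = 0 ⇒ ω_n = 9.171, ζ = 0.4634.
Damped frequency ω_d = ω_n√(1−ζ²) = 8.126 rad/s, so peak time T_p = π/ω_d = 0.387 s.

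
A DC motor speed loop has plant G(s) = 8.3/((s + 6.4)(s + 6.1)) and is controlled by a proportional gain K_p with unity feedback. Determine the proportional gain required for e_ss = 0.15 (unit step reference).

K_p = 26.7

Steady-state error for a unit step on this type-0 loop is 1/(1 + K_p·G(0)).
G(0) = 0.2126. Require 1/(1 + K_p·0.2126) = 0.15, so 1 + 0.2126·K_p = 6.667.
K_p = (6.667 − 1)/0.2126 = 26.7.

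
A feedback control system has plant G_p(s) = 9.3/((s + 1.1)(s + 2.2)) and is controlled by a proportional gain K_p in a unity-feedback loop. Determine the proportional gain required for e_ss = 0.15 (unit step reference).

The loop is type 0, so e_ss(step) = 1/(1 + K_pos) with K_pos = K_p·G_p(0).
G_p(0) = 3.843. Require 1/(1 + K_p·3.843) = 0.15, so 1 + 3.843·K_p = 6.667.
K_p = (6.667 − 1)/3.843 = 1.47.

K_p = 1.47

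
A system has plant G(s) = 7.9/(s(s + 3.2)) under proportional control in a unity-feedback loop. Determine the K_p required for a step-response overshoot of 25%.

From %OS = 100·exp(−πζ/√(1−ζ²)) = 25%, ζ = −ln(0.25)/√(π²+ln²(0.25)) = 0.4037.
Characteristic equation s² + 3.2s + 7.9K_p = 0 gives ζ = 3.2/(2√(7.9K_p)).
Setting ζ = 0.4037: √(7.9K_p) = 3.2/(2·0.4037) = 3.963, so K_p = 15.71/7.9 = 1.99.

K_p = 1.99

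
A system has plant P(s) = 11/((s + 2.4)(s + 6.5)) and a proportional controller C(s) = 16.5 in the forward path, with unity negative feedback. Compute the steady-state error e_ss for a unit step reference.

0.0791

The loop is type 0. Static position error constant K_pos = C(0)·P(0) = 16.5·0.7051 = 11.63.
Steady-state error to a unit step: e_ss = 1/(1+K_pos) = 1/12.63 = 0.0791.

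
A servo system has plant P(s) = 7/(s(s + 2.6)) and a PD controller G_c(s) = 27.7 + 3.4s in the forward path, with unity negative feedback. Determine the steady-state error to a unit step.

0

The open loop G_c(s)P(s) has a pole at the origin (type 1), so the static position error constant is infinite and e_ss = 1/(1+∞) = 0.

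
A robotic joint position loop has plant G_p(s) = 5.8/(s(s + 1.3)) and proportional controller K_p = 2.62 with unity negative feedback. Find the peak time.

The closed-loop denominator s² + 1.3s + 15.2 gives ω_n = √15.2 = 3.898 and ζ = 1.3/(2ω_n) = 0.1667.
Damped frequency ω_d = ω_n√(1−ζ²) = 3.844 rad/s, so peak time T_p = π/ω_d = 0.817 s.

T_p = 0.817 s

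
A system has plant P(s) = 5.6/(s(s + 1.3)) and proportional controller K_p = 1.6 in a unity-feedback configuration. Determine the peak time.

T_p = 1.08 s

The closed-loop denominator s² + 1.3s + 8.96 gives ω_n = √8.96 = 2.993 and ζ = 1.3/(2ω_n) = 0.2171.
Damped frequency ω_d = ω_n√(1−ζ²) = 2.922 rad/s, so peak time T_p = π/ω_d = 1.08 s.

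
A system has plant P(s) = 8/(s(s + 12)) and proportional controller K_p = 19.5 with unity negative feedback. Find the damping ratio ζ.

With unity feedback the closed-loop characteristic equation is s² + 12s + 19.5·8 = s² + 12s + 156 = 0.
So ω_n² = 156 ⇒ ω_n = 12.49 rad/s, and ζ = 12/(2ω_n) = 0.48.

ζ = 0.48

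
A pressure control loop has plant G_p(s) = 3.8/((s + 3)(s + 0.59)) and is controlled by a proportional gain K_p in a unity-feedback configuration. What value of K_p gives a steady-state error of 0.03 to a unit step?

K_p = 15.1

Steady-state error for a unit step on this type-0 loop is 1/(1 + K_p·G_p(0)).
G_p(0) = 2.147. Require 1/(1 + K_p·2.147) = 0.03, so 1 + 2.147·K_p = 33.33.
K_p = (33.33 − 1)/2.147 = 15.1.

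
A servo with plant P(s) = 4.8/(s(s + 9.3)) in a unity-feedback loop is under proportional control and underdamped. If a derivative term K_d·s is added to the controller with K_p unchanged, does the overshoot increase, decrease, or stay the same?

With PD the characteristic equation becomes s² + (a + K·K_d)s + K·K_p = 0; the damping term grows, ζ rises, overshoot falls.

decrease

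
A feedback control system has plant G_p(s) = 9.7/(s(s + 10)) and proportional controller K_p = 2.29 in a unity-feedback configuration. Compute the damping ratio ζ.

ζ = 1.06

1 + K_p·G_p(s) = 0 gives s² + 10s + 22.21 = 0.
Matching s² + 2ζω_n s + ω_n²: ω_n = √22.21 = 4.713 rad/s and 2ζω_n = 10, so ζ = 10/(2·4.713) = 1.06.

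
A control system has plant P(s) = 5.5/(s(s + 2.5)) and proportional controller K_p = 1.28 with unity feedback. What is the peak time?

T_p = 1.34 s

Closed-loop characteristic equation: s² + 2.5s + 7.04 = 0, so ω_n = 2.653 rad/s and ζ = 2.5/(2·2.653) = 0.4711.
Damped frequency ω_d = ω_n√(1−ζ²) = 2.34 rad/s, so peak time T_p = π/ω_d = 1.34 s.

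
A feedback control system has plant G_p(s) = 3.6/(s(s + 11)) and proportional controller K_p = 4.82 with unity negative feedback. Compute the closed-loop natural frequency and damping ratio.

The closed-loop denominator is s(s+11) + 4.82·3.6 = s² + 11s + 17.35.
Matching s² + 2ζω_n s + ω_n²: ω_n = √17.35 = 4.166 rad/s and 2ζω_n = 11, so ζ = 11/(2·4.166) = 1.32.

ω_n = 4.17 rad/s, ζ = 1.32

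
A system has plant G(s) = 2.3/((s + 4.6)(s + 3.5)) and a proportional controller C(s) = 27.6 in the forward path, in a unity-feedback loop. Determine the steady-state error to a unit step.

0.202

The loop is type 0. Static position error constant K_pos = C(0)·G(0) = 27.6·0.1429 = 3.943.
Steady-state error to a unit step: e_ss = 1/(1+K_pos) = 1/4.943 = 0.202.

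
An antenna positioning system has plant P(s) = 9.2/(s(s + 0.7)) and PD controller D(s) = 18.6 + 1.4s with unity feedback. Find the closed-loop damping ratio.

ζ = 0.519

Forward path: (18.6 + 1.4s)·9.2/(s(s+0.7)). The closed-loop characteristic equation is s² + (0.7 + 9.2·1.4)s + 9.2·18.6 = 0.
That is s² + 13.58s + 171.1 = 0, so ω_n = 13.08 rad/s and ζ = 13.58/(2·13.08) = 0.5191.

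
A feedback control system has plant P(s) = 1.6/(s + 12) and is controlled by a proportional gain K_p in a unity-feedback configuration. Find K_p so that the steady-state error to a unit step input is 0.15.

Steady-state error for a unit step on this type-0 loop is 1/(1 + K_p·P(0)).
P(0) = 0.1333. Require 1/(1 + K_p·0.1333) = 0.15, so 1 + 0.1333·K_p = 6.667.
K_p = (6.667 − 1)/0.1333 = 42.5.

K_p = 42.5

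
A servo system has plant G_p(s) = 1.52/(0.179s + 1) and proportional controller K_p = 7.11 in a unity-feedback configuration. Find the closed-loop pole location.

s = -65.96

Closed loop: T(s) = K_p·G_p/(1+K_p·G_p) = 10.81/(0.179s + 1 + 10.81), with pole at s = −(1 + 10.81)/0.179 = −65.96.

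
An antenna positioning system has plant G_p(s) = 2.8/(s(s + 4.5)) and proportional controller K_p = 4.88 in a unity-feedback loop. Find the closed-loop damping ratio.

ζ = 0.609

With unity feedback the closed-loop characteristic equation is s² + 4.5s + 4.88·2.8 = s² + 4.5s + 13.66 = 0.
Matching s² + 2ζω_n s + ω_n²: ω_n = √13.66 = 3.696 rad/s and 2ζω_n = 4.5, so ζ = 4.5/(2·3.696) = 0.609.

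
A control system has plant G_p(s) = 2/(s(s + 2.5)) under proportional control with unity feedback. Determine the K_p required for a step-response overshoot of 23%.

K_p = 4.35

From %OS = 100·exp(−πζ/√(1−ζ²)) = 23%, ζ = −ln(0.23)/√(π²+ln²(0.23)) = 0.4237.
Characteristic equation s² + 2.5s + 2K_p = 0 gives ζ = 2.5/(2√(2K_p)).
Setting ζ = 0.4237: √(2K_p) = 2.5/(2·0.4237) = 2.95, so K_p = 8.702/2 = 4.35.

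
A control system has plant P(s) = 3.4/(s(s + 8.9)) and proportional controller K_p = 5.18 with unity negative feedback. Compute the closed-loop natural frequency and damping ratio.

ω_n = 4.2 rad/s, ζ = 1.06

With unity feedback the closed-loop characteristic equation is s² + 8.9s + 5.18·3.4 = s² + 8.9s + 17.61 = 0.
Matching s² + 2ζω_n s + ω_n²: ω_n = √17.61 = 4.197 rad/s and 2ζω_n = 8.9, so ζ = 8.9/(2·4.197) = 1.06.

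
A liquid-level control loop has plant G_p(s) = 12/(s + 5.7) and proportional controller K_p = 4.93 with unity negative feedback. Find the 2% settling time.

Closed-loop transfer function: T(s) = K_p·G_p(s)/(1 + K_p·G_p(s)) = 59.16/(s + 5.7 + 59.16) = 59.16/(s + 64.86).
Time constant τ = 1/64.86 = 0.01542 s, so the 2% settling time is about 4τ = 0.0617 s.

T_s ≈ 0.0617 s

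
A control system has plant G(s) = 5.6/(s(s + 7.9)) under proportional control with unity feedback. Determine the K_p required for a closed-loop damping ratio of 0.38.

K_p = 19.3

Closed-loop characteristic equation: s² + 7.9s + K_p·5.6 = 0.
So ω_n = √(5.6K_p) and 2ζω_n = 7.9, giving ζ = 7.9/(2√(5.6K_p)).
Setting ζ = 0.38: √(5.6K_p) = 7.9/(2·0.38) = 10.39, so K_p = 108.1/5.6 = 19.3.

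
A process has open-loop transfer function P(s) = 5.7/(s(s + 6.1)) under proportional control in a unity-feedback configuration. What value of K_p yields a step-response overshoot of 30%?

From %OS = 100·exp(−πζ/√(1−ζ²)) = 30%, ζ = −ln(0.3)/√(π²+ln²(0.3)) = 0.3579.
Characteristic equation s² + 6.1s + 5.7K_p = 0 gives ζ = 6.1/(2√(5.7K_p)).
Setting ζ = 0.3579: √(5.7K_p) = 6.1/(2·0.3579) = 8.523, so K_p = 72.64/5.7 = 12.7.

K_p = 12.7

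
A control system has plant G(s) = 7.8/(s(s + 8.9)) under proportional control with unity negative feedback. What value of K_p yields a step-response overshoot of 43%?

From %OS = 100·exp(−πζ/√(1−ζ²)) = 43%, ζ = −ln(0.43)/√(π²+ln²(0.43)) = 0.2594.
Characteristic equation s² + 8.9s + 7.8K_p = 0 gives ζ = 8.9/(2√(7.8K_p)).
Setting ζ = 0.2594: √(7.8K_p) = 8.9/(2·0.2594) = 17.15, so K_p = 294.2/7.8 = 37.7.

K_p = 37.7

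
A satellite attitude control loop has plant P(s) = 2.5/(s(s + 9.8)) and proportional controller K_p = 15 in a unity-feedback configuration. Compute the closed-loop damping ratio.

ζ = 0.8

1 + K_p·P(s) = 0 gives s² + 9.8s + 37.5 = 0.
So ω_n² = 37.5 ⇒ ω_n = 6.124 rad/s, and ζ = 9.8/(2ω_n) = 0.8.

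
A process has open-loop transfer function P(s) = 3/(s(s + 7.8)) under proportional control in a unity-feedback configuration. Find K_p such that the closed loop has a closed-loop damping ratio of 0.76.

K_p = 8.78

Closed-loop characteristic equation: s² + 7.8s + K_p·3 = 0.
So ω_n = √(3K_p) and 2ζω_n = 7.8, giving ζ = 7.8/(2√(3K_p)).
Setting ζ = 0.76: √(3K_p) = 7.8/(2·0.76) = 5.132, so K_p = 26.33/3 = 8.78.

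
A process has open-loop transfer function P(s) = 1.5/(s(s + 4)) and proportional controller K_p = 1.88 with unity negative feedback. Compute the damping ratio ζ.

ζ = 1.19

With unity feedback the closed-loop characteristic equation is s² + 4s + 1.88·1.5 = s² + 4s + 2.82 = 0.
Matching s² + 2ζω_n s + ω_n²: ω_n = √2.82 = 1.679 rad/s and 2ζω_n = 4, so ζ = 4/(2·1.679) = 1.19.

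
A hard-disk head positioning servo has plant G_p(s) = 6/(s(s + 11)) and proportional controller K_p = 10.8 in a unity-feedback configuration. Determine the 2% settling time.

T_s ≈ 0.727 s

From 1 + K_pG_p(s) = 0: s² + 11s + 64.8 = 0 ⇒ ω_n = 8.05, ζ = 0.6832.
2% settling time T_s ≈ 4/(ζω_n) = 4/5.5 = 0.727 s.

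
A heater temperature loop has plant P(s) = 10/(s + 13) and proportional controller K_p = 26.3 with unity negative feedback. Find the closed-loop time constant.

τ = 0.00362 s

Closed-loop transfer function: T(s) = K_p·P(s)/(1 + K_p·P(s)) = 263/(s + 13 + 263) = 263/(s + 276).
Time constant τ = 1/276 = 0.00362 s.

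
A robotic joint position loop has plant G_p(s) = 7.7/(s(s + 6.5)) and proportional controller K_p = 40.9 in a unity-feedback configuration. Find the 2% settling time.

From 1 + K_pG_p(s) = 0: s² + 6.5s + 314.9 = 0 ⇒ ω_n = 17.75, ζ = 0.1831.
2% settling time T_s ≈ 4/(ζω_n) = 4/3.25 = 1.23 s.

T_s ≈ 1.23 s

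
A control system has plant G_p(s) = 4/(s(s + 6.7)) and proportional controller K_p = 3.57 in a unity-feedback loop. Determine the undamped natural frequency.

ω_n = 3.78 rad/s

1 + K_p·G_p(s) = 0 gives s² + 6.7s + 14.28 = 0.
Matching s² + 2ζω_n s + ω_n²: ω_n = √14.28 = 3.779 rad/s and 2ζω_n = 6.7, so ζ = 6.7/(2·3.779) = 0.887.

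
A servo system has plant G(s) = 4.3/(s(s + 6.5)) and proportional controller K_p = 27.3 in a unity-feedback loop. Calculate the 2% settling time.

From 1 + K_pG(s) = 0: s² + 6.5s + 117.4 = 0 ⇒ ω_n = 10.83, ζ = 0.3.
2% settling time T_s ≈ 4/(ζω_n) = 4/3.25 = 1.23 s.

T_s ≈ 1.23 s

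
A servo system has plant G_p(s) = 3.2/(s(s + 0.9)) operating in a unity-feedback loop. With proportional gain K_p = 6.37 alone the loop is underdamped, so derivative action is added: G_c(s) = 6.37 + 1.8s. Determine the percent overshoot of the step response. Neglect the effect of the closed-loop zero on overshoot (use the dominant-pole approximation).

3.23%

Forward path: (6.37 + 1.8s)·3.2/(s(s+0.9)). The closed-loop characteristic equation is s² + (0.9 + 3.2·1.8)s + 3.2·6.37 = 0.
That is s² + 6.66s + 20.38 = 0, so ω_n = 4.515 rad/s and ζ = 6.66/(2·4.515) = 0.7376.
%OS = 100·exp(−πζ/√(1−ζ²)) = 3.23%.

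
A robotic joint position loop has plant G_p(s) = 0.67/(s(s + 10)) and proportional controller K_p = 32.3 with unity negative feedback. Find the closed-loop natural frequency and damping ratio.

ω_n = 4.65 rad/s, ζ = 1.07

With unity feedback the closed-loop characteristic equation is s² + 10s + 32.3·0.67 = s² + 10s + 21.64 = 0.
So ω_n² = 21.64 ⇒ ω_n = 4.652 rad/s, and ζ = 10/(2ω_n) = 1.07.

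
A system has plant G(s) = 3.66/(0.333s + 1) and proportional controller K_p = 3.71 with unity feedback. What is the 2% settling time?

T_s ≈ 0.0914 s

Closed loop: T(s) = K_p·G/(1+K_p·G) = 13.58/(0.333s + 1 + 13.58), with pole at s = −(1 + 13.58)/0.333 = −43.78.
τ = 1/43.78 = 0.02284 s, so 2% settling time ≈ 4τ = 0.0914 s.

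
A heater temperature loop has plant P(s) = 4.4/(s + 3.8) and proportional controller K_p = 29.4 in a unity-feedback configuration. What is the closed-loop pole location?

Closed-loop transfer function: T(s) = K_p·P(s)/(1 + K_p·P(s)) = 129.4/(s + 3.8 + 129.4) = 129.4/(s + 133.2).
The closed-loop pole is at s = −133.2.

s = -133.2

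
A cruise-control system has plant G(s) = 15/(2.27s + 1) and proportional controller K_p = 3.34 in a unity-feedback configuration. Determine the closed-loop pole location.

Closed loop: T(s) = K_p·G/(1+K_p·G) = 50.1/(2.27s + 1 + 50.1), with pole at s = −(1 + 50.1)/2.27 = −22.51.

s = -22.51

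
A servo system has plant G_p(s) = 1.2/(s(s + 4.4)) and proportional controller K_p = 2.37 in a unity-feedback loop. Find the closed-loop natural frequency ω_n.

The closed-loop denominator is s(s+4.4) + 2.37·1.2 = s² + 4.4s + 2.844.
Matching s² + 2ζω_n s + ω_n²: ω_n = √2.844 = 1.686 rad/s and 2ζω_n = 4.4, so ζ = 4.4/(2·1.686) = 1.3.

ω_n = 1.69 rad/s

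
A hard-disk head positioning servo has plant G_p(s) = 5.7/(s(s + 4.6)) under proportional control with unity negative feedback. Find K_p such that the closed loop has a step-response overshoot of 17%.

K_p = 3.85

From %OS = 100·exp(−πζ/√(1−ζ²)) = 17%, ζ = −ln(0.17)/√(π²+ln²(0.17)) = 0.4913.
Characteristic equation s² + 4.6s + 5.7K_p = 0 gives ζ = 4.6/(2√(5.7K_p)).
Setting ζ = 0.4913: √(5.7K_p) = 4.6/(2·0.4913) = 4.682, so K_p = 21.92/5.7 = 3.85.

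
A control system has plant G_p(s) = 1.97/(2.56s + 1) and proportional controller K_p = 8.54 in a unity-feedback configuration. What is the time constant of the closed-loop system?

τ = 0.144 s

Closed loop: T(s) = K_p·G_p/(1+K_p·G_p) = 16.82/(2.56s + 1 + 16.82), with pole at s = −(1 + 16.82)/2.56 = −6.962.
Closed-loop time constant τ = 1/6.962 = 0.144 s.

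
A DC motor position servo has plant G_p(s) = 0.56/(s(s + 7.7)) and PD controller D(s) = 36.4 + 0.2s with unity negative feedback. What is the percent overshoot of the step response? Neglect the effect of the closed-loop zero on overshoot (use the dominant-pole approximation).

Forward path: (36.4 + 0.2s)·0.56/(s(s+7.7)). The closed-loop characteristic equation is s² + (7.7 + 0.56·0.2)s + 0.56·36.4 = 0.
That is s² + 7.812s + 20.38 = 0, so ω_n = 4.515 rad/s and ζ = 7.812/(2·4.515) = 0.8651.
%OS = 100·exp(−πζ/√(1−ζ²)) = 0.443%.

0.443%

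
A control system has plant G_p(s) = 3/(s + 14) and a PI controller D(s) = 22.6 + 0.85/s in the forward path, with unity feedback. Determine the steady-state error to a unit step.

The open loop D(s)G_p(s) has a pole at the origin (type 1), so the static position error constant is infinite and e_ss = 1/(1+∞) = 0.

0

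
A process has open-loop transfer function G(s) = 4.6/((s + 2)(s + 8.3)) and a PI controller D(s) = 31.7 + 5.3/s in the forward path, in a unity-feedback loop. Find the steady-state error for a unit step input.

The open loop D(s)G(s) has a pole at the origin (type 1), so the static position error constant is infinite and e_ss = 1/(1+∞) = 0.

0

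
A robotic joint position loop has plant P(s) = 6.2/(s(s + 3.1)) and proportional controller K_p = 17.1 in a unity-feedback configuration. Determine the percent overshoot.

The closed-loop denominator s² + 3.1s + 106 gives ω_n = √106 = 10.3 and ζ = 3.1/(2ω_n) = 0.1505.
%OS = 100·exp(−πζ/√(1−ζ²)) = 100·exp(−π·0.1505/√0.9773) = 62%.

62%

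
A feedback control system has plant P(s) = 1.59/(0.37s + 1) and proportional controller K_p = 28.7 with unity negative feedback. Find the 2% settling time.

Closed loop: T(s) = K_p·P/(1+K_p·P) = 45.63/(0.37s + 1 + 45.63), with pole at s = −(1 + 45.63)/0.37 = −126.
τ = 1/126 = 0.007934 s, so 2% settling time ≈ 4τ = 0.0317 s.

T_s ≈ 0.0317 s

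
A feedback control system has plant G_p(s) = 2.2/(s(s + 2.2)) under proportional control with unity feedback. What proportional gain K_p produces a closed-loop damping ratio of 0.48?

Closed-loop characteristic equation: s² + 2.2s + K_p·2.2 = 0.
So ω_n = √(2.2K_p) and 2ζω_n = 2.2, giving ζ = 2.2/(2√(2.2K_p)).
Setting ζ = 0.48: √(2.2K_p) = 2.2/(2·0.48) = 2.292, so K_p = 5.252/2.2 = 2.39.

K_p = 2.39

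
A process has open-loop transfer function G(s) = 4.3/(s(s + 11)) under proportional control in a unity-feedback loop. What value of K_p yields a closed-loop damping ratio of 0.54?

Closed-loop characteristic equation: s² + 11s + K_p·4.3 = 0.
So ω_n = √(4.3K_p) and 2ζω_n = 11, giving ζ = 11/(2√(4.3K_p)).
Setting ζ = 0.54: √(4.3K_p) = 11/(2·0.54) = 10.19, so K_p = 103.7/4.3 = 24.1.

K_p = 24.1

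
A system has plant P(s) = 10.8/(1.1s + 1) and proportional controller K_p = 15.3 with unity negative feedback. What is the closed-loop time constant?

Closed loop: T(s) = K_p·P/(1+K_p·P) = 165.2/(1.1s + 1 + 165.2), with pole at s = −(1 + 165.2)/1.1 = −151.1.
Closed-loop time constant τ = 1/151.1 = 0.00662 s.

τ = 0.00662 s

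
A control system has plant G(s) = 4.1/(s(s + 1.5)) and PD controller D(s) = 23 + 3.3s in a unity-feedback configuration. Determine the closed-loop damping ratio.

ζ = 0.774

Forward path: (23 + 3.3s)·4.1/(s(s+1.5)). The closed-loop characteristic equation is s² + (1.5 + 4.1·3.3)s + 4.1·23 = 0.
That is s² + 15.03s + 94.3 = 0, so ω_n = 9.711 rad/s and ζ = 15.03/(2·9.711) = 0.7739.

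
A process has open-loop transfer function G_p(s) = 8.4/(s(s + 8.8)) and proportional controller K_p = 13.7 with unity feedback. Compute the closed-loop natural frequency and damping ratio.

1 + K_p·G_p(s) = 0 gives s² + 8.8s + 115.1 = 0.
So ω_n² = 115.1 ⇒ ω_n = 10.73 rad/s, and ζ = 8.8/(2ω_n) = 0.41.

ω_n = 10.7 rad/s, ζ = 0.41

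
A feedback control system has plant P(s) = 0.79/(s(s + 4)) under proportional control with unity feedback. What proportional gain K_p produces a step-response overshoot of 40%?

K_p = 64.6

From %OS = 100·exp(−πζ/√(1−ζ²)) = 40%, ζ = −ln(0.4)/√(π²+ln²(0.4)) = 0.28.
Characteristic equation s² + 4s + 0.79K_p = 0 gives ζ = 4/(2√(0.79K_p)).
Setting ζ = 0.28: √(0.79K_p) = 4/(2·0.28) = 7.143, so K_p = 51.02/0.79 = 64.6.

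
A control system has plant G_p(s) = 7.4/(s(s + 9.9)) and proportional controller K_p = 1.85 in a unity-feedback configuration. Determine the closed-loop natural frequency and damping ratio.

ω_n = 3.7 rad/s, ζ = 1.34

The closed-loop denominator is s(s+9.9) + 1.85·7.4 = s² + 9.9s + 13.69.
So ω_n² = 13.69 ⇒ ω_n = 3.7 rad/s, and ζ = 9.9/(2ω_n) = 1.34.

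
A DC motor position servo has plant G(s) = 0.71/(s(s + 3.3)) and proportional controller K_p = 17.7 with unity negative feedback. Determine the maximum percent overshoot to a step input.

19.2%

From 1 + K_pG(s) = 0: s² + 3.3s + 12.57 = 0 ⇒ ω_n = 3.545, ζ = 0.4654.
%OS = 100·exp(−πζ/√(1−ζ²)) = 100·exp(−π·0.4654/√0.7834) = 19.2%.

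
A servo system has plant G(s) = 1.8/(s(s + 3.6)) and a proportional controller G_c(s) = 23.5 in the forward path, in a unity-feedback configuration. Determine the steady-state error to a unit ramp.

0.0851

The loop has one pole at the origin (type 1). Velocity error constant K_v = lim_{s→0} s·G_c(s)G(s) = 23.5·1.8/3.6 = 11.75.
Steady-state error to a unit ramp: e_ss = 1/K_v = 0.0851.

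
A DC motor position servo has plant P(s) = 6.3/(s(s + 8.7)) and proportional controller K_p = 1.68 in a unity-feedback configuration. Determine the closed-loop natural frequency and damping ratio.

ω_n = 3.25 rad/s, ζ = 1.34

With unity feedback the closed-loop characteristic equation is s² + 8.7s + 1.68·6.3 = s² + 8.7s + 10.58 = 0.
Matching s² + 2ζω_n s + ω_n²: ω_n = √10.58 = 3.253 rad/s and 2ζω_n = 8.7, so ζ = 8.7/(2·3.253) = 1.34.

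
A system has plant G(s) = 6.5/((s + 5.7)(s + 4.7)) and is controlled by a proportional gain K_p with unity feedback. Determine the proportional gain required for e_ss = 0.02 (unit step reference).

K_p = 202

The loop is type 0, so e_ss(step) = 1/(1 + K_pos) with K_pos = K_p·G(0).
G(0) = 0.2426. Require 1/(1 + K_p·0.2426) = 0.02, so 1 + 0.2426·K_p = 50.
K_p = (50 − 1)/0.2426 = 202.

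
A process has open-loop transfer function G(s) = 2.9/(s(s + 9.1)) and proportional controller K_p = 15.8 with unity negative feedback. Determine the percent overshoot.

5.77%

Closed-loop characteristic equation: s² + 9.1s + 45.82 = 0, so ω_n = 6.769 rad/s and ζ = 9.1/(2·6.769) = 0.6722.
%OS = 100·exp(−πζ/√(1−ζ²)) = 100·exp(−π·0.6722/√0.5482) = 5.77%.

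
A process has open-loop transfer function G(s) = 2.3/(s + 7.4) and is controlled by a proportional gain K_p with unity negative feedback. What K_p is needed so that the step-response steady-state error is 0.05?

K_p = 61.1

For a type-0 loop with proportional control, e_ss = 1/(1 + K_p·G(0)).
G(0) = 0.3108. Require 1/(1 + K_p·0.3108) = 0.05, so 1 + 0.3108·K_p = 20.
K_p = (20 − 1)/0.3108 = 61.1.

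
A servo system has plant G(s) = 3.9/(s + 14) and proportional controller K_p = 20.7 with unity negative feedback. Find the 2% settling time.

T_s ≈ 0.0422 s

Closed-loop transfer function: T(s) = K_p·G(s)/(1 + K_p·G(s)) = 80.73/(s + 14 + 80.73) = 80.73/(s + 94.73).
Time constant τ = 1/94.73 = 0.01056 s, so the 2% settling time is about 4τ = 0.0422 s.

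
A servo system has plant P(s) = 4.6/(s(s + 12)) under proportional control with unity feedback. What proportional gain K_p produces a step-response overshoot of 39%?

K_p = 94.9

From %OS = 100·exp(−πζ/√(1−ζ²)) = 39%, ζ = −ln(0.39)/√(π²+ln²(0.39)) = 0.2871.
Characteristic equation s² + 12s + 4.6K_p = 0 gives ζ = 12/(2√(4.6K_p)).
Setting ζ = 0.2871: √(4.6K_p) = 12/(2·0.2871) = 20.9, so K_p = 436.7/4.6 = 94.9.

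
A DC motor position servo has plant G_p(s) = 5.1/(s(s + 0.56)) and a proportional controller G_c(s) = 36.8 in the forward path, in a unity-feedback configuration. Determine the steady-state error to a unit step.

0

The open loop G_c(s)G_p(s) has a pole at the origin (type 1), so the static position error constant is infinite and e_ss = 1/(1+∞) = 0.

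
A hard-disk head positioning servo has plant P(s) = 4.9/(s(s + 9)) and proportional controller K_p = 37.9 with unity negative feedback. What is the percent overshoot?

33.3%

From 1 + K_pP(s) = 0: s² + 9s + 185.7 = 0 ⇒ ω_n = 13.63, ζ = 0.3302.
%OS = 100·exp(−πζ/√(1−ζ²)) = 100·exp(−π·0.3302/√0.891) = 33.3%.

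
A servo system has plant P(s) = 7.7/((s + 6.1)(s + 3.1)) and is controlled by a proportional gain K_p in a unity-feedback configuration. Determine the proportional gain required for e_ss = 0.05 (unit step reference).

The loop is type 0, so e_ss(step) = 1/(1 + K_pos) with K_pos = K_p·P(0).
P(0) = 0.4072. Require 1/(1 + K_p·0.4072) = 0.05, so 1 + 0.4072·K_p = 20.
K_p = (20 − 1)/0.4072 = 46.7.

K_p = 46.7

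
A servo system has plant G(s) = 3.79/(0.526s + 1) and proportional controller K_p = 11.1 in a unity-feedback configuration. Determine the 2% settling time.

Closed loop: T(s) = K_p·G/(1+K_p·G) = 42.07/(0.526s + 1 + 42.07), with pole at s = −(1 + 42.07)/0.526 = −81.88.
τ = 1/81.88 = 0.01221 s, so 2% settling time ≈ 4τ = 0.0489 s.

T_s ≈ 0.0489 s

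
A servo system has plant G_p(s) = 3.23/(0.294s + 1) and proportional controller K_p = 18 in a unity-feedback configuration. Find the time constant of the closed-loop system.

τ = 0.00497 s

Closed loop: T(s) = K_p·G_p/(1+K_p·G_p) = 58.14/(0.294s + 1 + 58.14), with pole at s = −(1 + 58.14)/0.294 = −201.2.
Closed-loop time constant τ = 1/201.2 = 0.00497 s.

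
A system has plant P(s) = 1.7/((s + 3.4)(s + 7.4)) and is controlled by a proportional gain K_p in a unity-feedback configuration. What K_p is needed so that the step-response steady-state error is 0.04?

K_p = 355

The loop is type 0, so e_ss(step) = 1/(1 + K_pos) with K_pos = K_p·P(0).
P(0) = 0.06757. Require 1/(1 + K_p·0.06757) = 0.04, so 1 + 0.06757·K_p = 25.
K_p = (25 − 1)/0.06757 = 355.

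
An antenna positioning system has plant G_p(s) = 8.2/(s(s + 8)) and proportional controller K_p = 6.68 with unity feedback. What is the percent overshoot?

13.3%

From 1 + K_pG_p(s) = 0: s² + 8s + 54.78 = 0 ⇒ ω_n = 7.401, ζ = 0.5405.
%OS = 100·exp(−πζ/√(1−ζ²)) = 100·exp(−π·0.5405/√0.7079) = 13.3%.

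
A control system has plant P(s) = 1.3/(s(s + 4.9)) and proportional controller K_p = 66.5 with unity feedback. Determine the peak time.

The closed-loop denominator s² + 4.9s + 86.45 gives ω_n = √86.45 = 9.298 and ζ = 4.9/(2ω_n) = 0.2635.
Damped frequency ω_d = ω_n√(1−ζ²) = 8.969 rad/s, so peak time T_p = π/ω_d = 0.35 s.

T_p = 0.35 s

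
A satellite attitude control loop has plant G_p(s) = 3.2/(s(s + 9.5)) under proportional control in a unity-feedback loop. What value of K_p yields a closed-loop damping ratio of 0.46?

K_p = 33.3

Closed-loop characteristic equation: s² + 9.5s + K_p·3.2 = 0.
So ω_n = √(3.2K_p) and 2ζω_n = 9.5, giving ζ = 9.5/(2√(3.2K_p)).
Setting ζ = 0.46: √(3.2K_p) = 9.5/(2·0.46) = 10.33, so K_p = 106.6/3.2 = 33.3.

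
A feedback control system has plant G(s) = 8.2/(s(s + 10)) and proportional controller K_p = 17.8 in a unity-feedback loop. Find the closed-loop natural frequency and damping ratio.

ω_n = 12.1 rad/s, ζ = 0.414

With unity feedback the closed-loop characteristic equation is s² + 10s + 17.8·8.2 = s² + 10s + 146 = 0.
Matching s² + 2ζω_n s + ω_n²: ω_n = √146 = 12.08 rad/s and 2ζω_n = 10, so ζ = 10/(2·12.08) = 0.414.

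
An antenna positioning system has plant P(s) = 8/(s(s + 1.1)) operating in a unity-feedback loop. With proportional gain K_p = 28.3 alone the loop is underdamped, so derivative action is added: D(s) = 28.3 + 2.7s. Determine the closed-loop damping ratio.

ζ = 0.754

Forward path: (28.3 + 2.7s)·8/(s(s+1.1)). The closed-loop characteristic equation is s² + (1.1 + 8·2.7)s + 8·28.3 = 0.
That is s² + 22.7s + 226.4 = 0, so ω_n = 15.05 rad/s and ζ = 22.7/(2·15.05) = 0.7543.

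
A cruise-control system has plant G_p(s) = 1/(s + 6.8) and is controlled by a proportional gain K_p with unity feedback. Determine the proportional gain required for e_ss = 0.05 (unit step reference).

For a type-0 loop with proportional control, e_ss = 1/(1 + K_p·G_p(0)).
G_p(0) = 0.1471. Require 1/(1 + K_p·0.1471) = 0.05, so 1 + 0.1471·K_p = 20.
K_p = (20 − 1)/0.1471 = 129.

K_p = 129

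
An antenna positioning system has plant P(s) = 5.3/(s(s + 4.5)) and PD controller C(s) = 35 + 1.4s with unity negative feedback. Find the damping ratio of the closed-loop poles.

ζ = 0.438

Forward path: (35 + 1.4s)·5.3/(s(s+4.5)). The closed-loop characteristic equation is s² + (4.5 + 5.3·1.4)s + 5.3·35 = 0.
That is s² + 11.92s + 185.5 = 0, so ω_n = 13.62 rad/s and ζ = 11.92/(2·13.62) = 0.4376.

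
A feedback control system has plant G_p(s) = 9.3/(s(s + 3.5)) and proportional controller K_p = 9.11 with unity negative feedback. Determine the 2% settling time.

T_s ≈ 2.29 s

From 1 + K_pG_p(s) = 0: s² + 3.5s + 84.72 = 0 ⇒ ω_n = 9.205, ζ = 0.1901.
2% settling time T_s ≈ 4/(ζω_n) = 4/1.75 = 2.29 s.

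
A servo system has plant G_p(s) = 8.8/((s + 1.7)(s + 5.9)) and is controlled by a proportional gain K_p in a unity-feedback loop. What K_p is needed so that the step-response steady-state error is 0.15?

K_p = 6.46

Steady-state error for a unit step on this type-0 loop is 1/(1 + K_p·G_p(0)).
G_p(0) = 0.8774. Require 1/(1 + K_p·0.8774) = 0.15, so 1 + 0.8774·K_p = 6.667.
K_p = (6.667 − 1)/0.8774 = 6.46.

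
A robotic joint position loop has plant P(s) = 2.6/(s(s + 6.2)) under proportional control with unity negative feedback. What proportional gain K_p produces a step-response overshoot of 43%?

K_p = 54.9

From %OS = 100·exp(−πζ/√(1−ζ²)) = 43%, ζ = −ln(0.43)/√(π²+ln²(0.43)) = 0.2594.
Characteristic equation s² + 6.2s + 2.6K_p = 0 gives ζ = 6.2/(2√(2.6K_p)).
Setting ζ = 0.2594: √(2.6K_p) = 6.2/(2·0.2594) = 11.95, so K_p = 142.8/2.6 = 54.9.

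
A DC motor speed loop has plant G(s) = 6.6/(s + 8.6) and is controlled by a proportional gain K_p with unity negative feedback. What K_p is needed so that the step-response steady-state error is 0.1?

The loop is type 0, so e_ss(step) = 1/(1 + K_pos) with K_pos = K_p·G(0).
G(0) = 0.7674. Require 1/(1 + K_p·0.7674) = 0.1, so 1 + 0.7674·K_p = 10.
K_p = (10 − 1)/0.7674 = 11.7.

K_p = 11.7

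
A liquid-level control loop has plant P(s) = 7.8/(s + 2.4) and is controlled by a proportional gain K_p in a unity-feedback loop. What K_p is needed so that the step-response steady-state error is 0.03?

Steady-state error for a unit step on this type-0 loop is 1/(1 + K_p·P(0)).
P(0) = 3.25. Require 1/(1 + K_p·3.25) = 0.03, so 1 + 3.25·K_p = 33.33.
K_p = (33.33 − 1)/3.25 = 9.95.

K_p = 9.95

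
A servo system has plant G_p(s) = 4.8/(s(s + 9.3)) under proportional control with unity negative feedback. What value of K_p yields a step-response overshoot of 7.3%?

K_p = 11

From %OS = 100·exp(−πζ/√(1−ζ²)) = 7.3%, ζ = −ln(0.073)/√(π²+ln²(0.073)) = 0.6401.
Characteristic equation s² + 9.3s + 4.8K_p = 0 gives ζ = 9.3/(2√(4.8K_p)).
Setting ζ = 0.6401: √(4.8K_p) = 9.3/(2·0.6401) = 7.265, so K_p = 52.78/4.8 = 11.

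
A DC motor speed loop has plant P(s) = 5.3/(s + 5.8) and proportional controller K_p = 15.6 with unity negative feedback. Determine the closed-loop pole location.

s = -88.48

Closed-loop transfer function: T(s) = K_p·P(s)/(1 + K_p·P(s)) = 82.68/(s + 5.8 + 82.68) = 82.68/(s + 88.48).
The closed-loop pole is at s = −88.48.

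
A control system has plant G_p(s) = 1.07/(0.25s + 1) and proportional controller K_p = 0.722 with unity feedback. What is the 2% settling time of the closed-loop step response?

T_s ≈ 0.564 s

Closed loop: T(s) = K_p·G_p/(1+K_p·G_p) = 0.7725/(0.25s + 1 + 0.7725), with pole at s = −(1 + 0.7725)/0.25 = −7.09.
τ = 1/7.09 = 0.141 s, so 2% settling time ≈ 4τ = 0.564 s.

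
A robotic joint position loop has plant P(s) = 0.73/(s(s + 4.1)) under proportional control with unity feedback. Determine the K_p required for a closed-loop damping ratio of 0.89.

K_p = 7.27

Closed-loop characteristic equation: s² + 4.1s + K_p·0.73 = 0.
So ω_n = √(0.73K_p) and 2ζω_n = 4.1, giving ζ = 4.1/(2√(0.73K_p)).
Setting ζ = 0.89: √(0.73K_p) = 4.1/(2·0.89) = 2.303, so K_p = 5.306/0.73 = 7.27.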